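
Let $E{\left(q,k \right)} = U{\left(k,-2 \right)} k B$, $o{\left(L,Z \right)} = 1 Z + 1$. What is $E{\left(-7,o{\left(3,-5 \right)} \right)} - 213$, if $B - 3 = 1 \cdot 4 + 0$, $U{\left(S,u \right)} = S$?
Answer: $-101$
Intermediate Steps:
$o{\left(L,Z \right)} = 1 + Z$ ($o{\left(L,Z \right)} = Z + 1 = 1 + Z$)
$B = 7$ ($B = 3 + \left(1 \cdot 4 + 0\right) = 3 + \left(4 + 0\right) = 3 + 4 = 7$)
$E{\left(q,k \right)} = 7 k^{2}$ ($E{\left(q,k \right)} = k k 7 = k^{2} \cdot 7 = 7 k^{2}$)
$E{\left(-7,o{\left(3,-5 \right)} \right)} - 213 = 7 \left(1 - 5\right)^{2} - 213 = 7 \left(-4\right)^{2} - 213 = 7 \cdot 16 - 213 = 112 - 213 = -101$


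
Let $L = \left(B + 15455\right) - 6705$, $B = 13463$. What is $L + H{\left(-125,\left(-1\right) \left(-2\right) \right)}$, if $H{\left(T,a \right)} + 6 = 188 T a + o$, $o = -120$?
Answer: $-24913$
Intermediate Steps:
$H{\left(T,a \right)} = -126 + 188 T a$ ($H{\left(T,a \right)} = -6 + \left(188 T a - 120\right) = -6 + \left(-120 + 188 T a\right) = -126 + 188 T a$)
$L = 22213$ ($L = \left(13463 + 15455\right) - 6705 = 28918 - 6705 = 22213$)
$L + H{\left(-125,\left(-1\right) \left(-2\right) \right)} = 22213 + \left(-126 + 188 \left(-125\right) \left(\left(-1\right) \left(-2\right)\right)\right) = 22213 + \left(-126 + 188 \left(-125\right) 2\right) = 22213 - 47126 = -24913$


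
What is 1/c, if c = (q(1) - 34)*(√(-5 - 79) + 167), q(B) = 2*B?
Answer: I/(32*(-167*I + 2*√21)) ≈ -0.00018656 + 1.0239e-5*I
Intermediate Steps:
c = -5344 - 64*I*√21 (c = (2*1 - 34)*(√(-5 - 79) + 167) = (2 - 34)*(√(-84) + 167) = -32*(2*I*√21 + 167) = -32*(167 + 2*I*√21) = -5344 - 64*I*√21 ≈ -5344.0 - 293.28*I)
1/c = 1/(-5344 - 64*I*√21)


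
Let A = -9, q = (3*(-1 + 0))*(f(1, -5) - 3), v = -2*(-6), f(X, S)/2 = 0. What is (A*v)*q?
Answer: -972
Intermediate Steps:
f(X, S) = 0 (f(X, S) = 2*0 = 0)
v = 12
q = 9 (q = (3*(-1 + 0))*(0 - 3) = (3*(-1))*(-3) = -3*(-3) = 9)
(A*v)*q = -9*12*9 = -108*9 = -972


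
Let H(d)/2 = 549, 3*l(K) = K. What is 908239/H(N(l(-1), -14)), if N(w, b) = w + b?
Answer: 908239/1098 ≈ 827.18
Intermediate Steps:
l(K) = K/3
N(w, b) = b + w
H(d) = 1098 (H(d) = 2*549 = 1098)
908239/H(N(l(-1), -14)) = 908239/1098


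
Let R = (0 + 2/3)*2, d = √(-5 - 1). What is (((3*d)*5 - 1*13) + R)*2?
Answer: -70/3 + 30*I*√6 ≈ -23.333 + 73.485*I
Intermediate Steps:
d = I*√6 (d = √(-6) = I*√6 ≈ 2.4495*I)
R = 4/3 (R = (0 + 2*(⅓))*2 = (0 + ⅔)*2 = (⅔)*2 = 4/3 ≈ 1.3333)
(((3*d)*5 - 1*13) + R)*2 = (((3*(I*√6))*5 - 1*13) + 4/3)*2 = (((3*I*√6)*5 - 13) + 4/3)*2 = ((15*I*√6 - 13) + 4/3)*2 = ((-13 + 15*I*√6) + 4/3)*2 = (-35/3 + 15*I*√6)*2 = -70/3 + 30*I*√6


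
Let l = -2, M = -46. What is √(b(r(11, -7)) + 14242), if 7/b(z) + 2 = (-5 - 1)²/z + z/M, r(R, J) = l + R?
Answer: 2*√24534966/83 ≈ 119.36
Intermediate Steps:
r(R, J) = -2 + R
b(z) = 7/(-2 + 36/z - z/46) (b(z) = 7/(-2 + ((-5 - 1)²/z + z/(-46))) = 7/(-2 + ((-6)²/z + z*(-1/46))) = 7/(-2 + (36/z - z/46)) = 7/(-2 + 36/z - z/46))
√(b(r(11, -7)) + 14242) = √(-322*(-2 + 11)/(-1656 + (-2 + 11)² + 92*(-2 + 11)) + 14242) = √(-322*9/(-1656 + 9² + 92*9) + 14242) = √(-322*9/(-1656 + 81 + 828) + 14242) = √(-322*9/(-747) + 14242) = √(-322*9*(-1/747) + 14242) = √(322/83 + 14242) = √(1182408/83) = 2*√24534966/83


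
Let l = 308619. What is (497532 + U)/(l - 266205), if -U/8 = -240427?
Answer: 1210474/21207 ≈ 57.079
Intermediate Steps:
U = 1923416 (U = -8*(-240427) = 1923416)
(497532 + U)/(l - 266205) = (497532 + 1923416)/(308619 - 266205) = 2420948/42414 = 2420948*(1/42414) = 1210474/21207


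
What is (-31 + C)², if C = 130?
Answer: 9801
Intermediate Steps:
(-31 + C)² = (-31 + 130)² = 99² = 9801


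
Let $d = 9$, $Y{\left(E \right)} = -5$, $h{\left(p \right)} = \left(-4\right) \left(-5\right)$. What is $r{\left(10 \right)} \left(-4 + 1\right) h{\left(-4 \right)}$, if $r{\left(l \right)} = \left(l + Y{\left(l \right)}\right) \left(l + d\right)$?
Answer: $-5700$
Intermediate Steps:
$h{\left(p \right)} = 20$
$r{\left(l \right)} = \left(-5 + l\right) \left(9 + l\right)$ ($r{\left(l \right)} = \left(l - 5\right) \left(l + 9\right) = \left(-5 + l\right) \left(9 + l\right)$)
$r{\left(10 \right)} \left(-4 + 1\right) h{\left(-4 \right)} = \left(-45 + 10^{2} + 4 \cdot 10\right) \left(-4 + 1\right) 20 = \left(-45 + 100 + 40\right) \left(\left(-3\right) 20\right) = 95 \left(-60\right) = -5700$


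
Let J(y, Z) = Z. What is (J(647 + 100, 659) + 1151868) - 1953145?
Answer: -800618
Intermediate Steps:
(J(647 + 100, 659) + 1151868) - 1953145 = (659 + 1151868) - 1953145 = 1152527 - 1953145 = -800618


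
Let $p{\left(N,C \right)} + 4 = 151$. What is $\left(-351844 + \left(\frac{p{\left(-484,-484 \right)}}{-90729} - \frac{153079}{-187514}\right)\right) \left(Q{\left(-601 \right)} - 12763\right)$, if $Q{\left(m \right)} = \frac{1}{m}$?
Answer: $\frac{7652529519608384459114}{1704131263551} \approx 4.4906 \cdot 10^{9}$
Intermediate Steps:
$p{\left(N,C \right)} = 147$ ($p{\left(N,C \right)} = -4 + 151 = 147$)
$\left(-351844 + \left(\frac{p{\left(-484,-484 \right)}}{-90729} - \frac{153079}{-187514}\right)\right) \left(Q{\left(-601 \right)} - 12763\right) = \left(-351844 + \left(\frac{147}{-90729} - \frac{153079}{-187514}\right)\right) \left(\frac{1}{-601} - 12763\right) = \left(-351844 + \left(147 \left(- \frac{1}{90729}\right) - - \frac{153079}{187514}\right)\right) \left(- \frac{1}{601} - 12763\right) = \left(-351844 + \left(- \frac{49}{30243} + \frac{153079}{187514}\right)\right) \left(- \frac{7670564}{601}\right) = \left(-351844 + \frac{4620380011}{5670985902}\right) \left(- \frac{7670564}{601}\right) = \left(- \frac{1995297743323277}{5670985902}\right) \left(- \frac{7670564}{601}\right) = \frac{7652529519608384459114}{1704131263551}$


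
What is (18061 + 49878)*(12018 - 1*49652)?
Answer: -2556816326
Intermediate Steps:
(18061 + 49878)*(12018 - 1*49652) = 67939*(12018 - 49652) = 67939*(-37634) = -2556816326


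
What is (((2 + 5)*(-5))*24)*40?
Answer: -33600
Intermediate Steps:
(((2 + 5)*(-5))*24)*40 = ((7*(-5))*24)*40 = -35*24*40 = -840*40 = -33600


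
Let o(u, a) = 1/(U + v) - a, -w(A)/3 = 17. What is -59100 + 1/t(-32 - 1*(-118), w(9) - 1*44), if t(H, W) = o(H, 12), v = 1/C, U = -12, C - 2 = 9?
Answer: -93555431/1583 ≈ -59100.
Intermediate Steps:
C = 11 (C = 2 + 9 = 11)
w(A) = -51 (w(A) = -3*17 = -51)
v = 1/11 ≈ 0.090909
o(u, a) = -11/131 - a (o(u, a) = 1/(-12 + 1/11) - a = 1/(-131/11) - a = -11/131 - a)
t(H, W) = -1583/131 (t(H, W) = -11/131 - 1*12 = -11/131 - 12 = -1583/131)
-59100 + 1/t(-32 - 1*(-118), w(9) - 1*44) = -59100 + 1/(-1583/131) = -59100 - 131/1583 = -93555431/1583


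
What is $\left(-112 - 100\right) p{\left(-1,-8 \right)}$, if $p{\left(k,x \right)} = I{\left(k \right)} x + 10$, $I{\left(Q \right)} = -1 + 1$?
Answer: $-2120$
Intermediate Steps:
$I{\left(Q \right)} = 0$
$p{\left(k,x \right)} = 10$ ($p{\left(k,x \right)} = 0 x + 10 = 0 + 10 = 10$)
$\left(-112 - 100\right) p{\left(-1,-8 \right)} = \left(-112 - 100\right) 10 = \left(-212\right) 10 = -2120$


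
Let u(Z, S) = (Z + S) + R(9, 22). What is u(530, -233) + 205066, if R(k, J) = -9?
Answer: 205354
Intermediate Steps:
u(Z, S) = -9 + S + Z (u(Z, S) = (Z + S) - 9 = (S + Z) - 9 = -9 + S + Z)
u(530, -233) + 205066 = (-9 - 233 + 530) + 205066 = 288 + 205066 = 205354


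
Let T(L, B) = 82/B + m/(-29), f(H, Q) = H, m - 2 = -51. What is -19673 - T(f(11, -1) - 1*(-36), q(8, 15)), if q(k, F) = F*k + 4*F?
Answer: -51352129/2610 ≈ -19675.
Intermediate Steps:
m = -49 (m = 2 - 51 = -49)
q(k, F) = 4*F + F*k
T(L, B) = 49/29 + 82/B (T(L, B) = 82/B - 49/(-29) = 82/B - 49*(-1/29) = 82/B + 49/29 = 49/29 + 82/B)
-19673 - T(f(11, -1) - 1*(-36), q(8, 15)) = -19673 - (49/29 + 82/((15*(4 + 8)))) = -19673 - (49/29 + 82/((15*12))) = -19673 - (49/29 + 82/180) = -19673 - (49/29 + 82*(1/180)) = -19673 - (49/29 + 41/90) = -19673 - 1*5599/2610 = -19673 - 5599/2610 = -51352129/2610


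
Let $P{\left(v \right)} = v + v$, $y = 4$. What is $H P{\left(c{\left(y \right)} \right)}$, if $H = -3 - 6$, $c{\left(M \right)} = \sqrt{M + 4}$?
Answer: $- 36 \sqrt{2} \approx -50.912$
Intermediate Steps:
$c{\left(M \right)} = \sqrt{4 + M}$
$P{\left(v \right)} = 2 v$
$H = -9$ ($H = -3 - 6 = -9$)
$H P{\left(c{\left(y \right)} \right)} = - 9 \cdot 2 \sqrt{4 + 4} = - 9 \cdot 2 \sqrt{8} = - 9 \cdot 2 \cdot 2 \sqrt{2} = - 9 \cdot 4 \sqrt{2} = - 36 \sqrt{2}$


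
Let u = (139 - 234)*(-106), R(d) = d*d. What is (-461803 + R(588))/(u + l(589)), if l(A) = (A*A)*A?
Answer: -116059/204346539 ≈ -0.00056795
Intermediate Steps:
l(A) = A³ (l(A) = A²*A = A³)
R(d) = d²
u = 10070 (u = -95*(-106) = 10070)
(-461803 + R(588))/(u + l(589)) = (-461803 + 588²)/(10070 + 589³) = (-461803 + 345744)/(10070 + 204336469) = -116059/204346539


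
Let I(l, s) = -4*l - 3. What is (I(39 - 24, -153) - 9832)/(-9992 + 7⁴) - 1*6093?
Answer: -46242068/7591 ≈ -6091.7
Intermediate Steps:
I(l, s) = -3 - 4*l
(I(39 - 24, -153) - 9832)/(-9992 + 7⁴) - 1*6093 = ((-3 - 4*(39 - 24)) - 9832)/(-9992 + 7⁴) - 1*6093 = ((-3 - 4*15) - 9832)/(-9992 + 2401) - 6093 = ((-3 - 60) - 9832)/(-7591) - 6093 = (-63 - 9832)*(-1/7591) - 6093 = -9895*(-1/7591) - 6093 = 9895/7591 - 6093 = -46242068/7591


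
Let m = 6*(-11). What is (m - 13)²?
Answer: 6241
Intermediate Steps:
m = -66
(m - 13)² = (-66 - 13)² = (-79)² = 6241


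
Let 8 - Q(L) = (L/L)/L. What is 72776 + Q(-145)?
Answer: 10553681/145 ≈ 72784.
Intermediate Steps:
Q(L) = 8 - 1/L (Q(L) = 8 - L/L/L = 8 - 1/L)
72776 + Q(-145) = 72776 + (8 - 1/(-145)) = 72776 + (8 - 1*(-1/145)) = 72776 + (8 + 1/145) = 72776 + 1161/145 = 10553681/145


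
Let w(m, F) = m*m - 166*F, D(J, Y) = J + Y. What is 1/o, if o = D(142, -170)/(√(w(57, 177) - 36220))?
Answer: -I*√62353/28 ≈ -8.9181*I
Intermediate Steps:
w(m, F) = m² - 166*F
o = 28*I*√62353/62353 (o = (142 - 170)/(√((57² - 166*177) - 36220)) = -28/√((3249 - 29382) - 36220) = -28/√(-26133 - 36220) = -28*(-I*√62353/62353) = -(-28)*I*√62353/62353 = 28*I*√62353/62353 ≈ 0.11213*I)
1/o = 1/(28*I*√62353/62353) = -I*√62353/28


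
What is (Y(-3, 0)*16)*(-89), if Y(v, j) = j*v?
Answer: 0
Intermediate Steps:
(Y(-3, 0)*16)*(-89) = ((0*(-3))*16)*(-89) = (0*16)*(-89) = 0*(-89) = 0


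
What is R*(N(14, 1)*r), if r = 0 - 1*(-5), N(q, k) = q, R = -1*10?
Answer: -700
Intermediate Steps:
R = -10
r = 5 (r = 0 + 5 = 5)
R*(N(14, 1)*r) = -140*5 = -10*70 = -700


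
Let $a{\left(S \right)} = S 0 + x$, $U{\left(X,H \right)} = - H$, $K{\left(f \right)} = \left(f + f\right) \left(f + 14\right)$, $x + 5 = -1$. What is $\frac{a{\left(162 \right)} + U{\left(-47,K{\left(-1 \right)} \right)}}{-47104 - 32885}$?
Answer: $- \frac{20}{79989} \approx -0.00025003$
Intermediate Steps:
$x = -6$ ($x = -5 - 1 = -6$)
$K{\left(f \right)} = 2 f \left(14 + f\right)$
$a{\left(S \right)} = -6$ ($a{\left(S \right)} = S 0 - 6 = 0 - 6 = -6$)
$\frac{a{\left(162 \right)} + U{\left(-47,K{\left(-1 \right)} \right)}}{-47104 - 32885} = \frac{-6 - 2 \left(-1\right) \left(14 - 1\right)}{-47104 - 32885} = \frac{-6 - 2 \left(-1\right) 13}{-79989} = \left(-6 - -26\right) \left(- \frac{1}{79989}\right) = \left(-6 + 26\right) \left(- \frac{1}{79989}\right) = 20 \left(- \frac{1}{79989}\right) = - \frac{20}{79989}$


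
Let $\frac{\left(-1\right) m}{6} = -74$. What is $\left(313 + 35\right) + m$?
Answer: $792$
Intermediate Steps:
$m = 444$ ($m = \left(-6\right) \left(-74\right) = 444$)
$\left(313 + 35\right) + m = \left(313 + 35\right) + 444 = 348 + 444 = 792$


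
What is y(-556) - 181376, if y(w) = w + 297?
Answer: -181635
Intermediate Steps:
y(w) = 297 + w
y(-556) - 181376 = (297 - 556) - 181376 = -259 - 181376 = -181635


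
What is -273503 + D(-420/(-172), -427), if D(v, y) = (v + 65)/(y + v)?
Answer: -1248268417/4564 ≈ -2.7350e+5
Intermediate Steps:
D(v, y) = (65 + v)/(v + y)
-273503 + D(-420/(-172), -427) = -273503 + (65 - 420/(-172))/(-420/(-172) - 427) = -273503 + (65 - 420*(-1/172))/(-420*(-1/172) - 427) = -273503 + (65 + 105/43)/(105/43 - 427) = -273503 + (2900/43)/(-18256/43) = -273503 - 43/18256*2900/43 = -273503 - 725/4564 = -1248268417/4564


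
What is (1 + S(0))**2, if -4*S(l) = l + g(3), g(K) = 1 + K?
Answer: 0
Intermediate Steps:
S(l) = -1 - l/4 (S(l) = -(l + (1 + 3))/4 = -(l + 4)/4 = -(4 + l)/4 = -1 - l/4)
(1 + S(0))**2 = (1 + (-1 - 1/4*0))**2 = (1 + (-1 + 0))**2 = (1 - 1)**2 = 0**2 = 0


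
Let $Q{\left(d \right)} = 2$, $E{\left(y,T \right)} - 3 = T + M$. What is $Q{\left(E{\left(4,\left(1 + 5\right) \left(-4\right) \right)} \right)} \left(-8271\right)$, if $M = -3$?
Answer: $-16542$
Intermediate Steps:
$E{\left(y,T \right)} = T$ ($E{\left(y,T \right)} = 3 + \left(T - 3\right) = 3 + \left(-3 + T\right) = T$)
$Q{\left(E{\left(4,\left(1 + 5\right) \left(-4\right) \right)} \right)} \left(-8271\right) = 2 \left(-8271\right) = -16542$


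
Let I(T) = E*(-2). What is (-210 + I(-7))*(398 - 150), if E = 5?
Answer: -54560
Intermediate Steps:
I(T) = -10 (I(T) = 5*(-2) = -10)
(-210 + I(-7))*(398 - 150) = (-210 - 10)*(398 - 150) = -220*248 = -54560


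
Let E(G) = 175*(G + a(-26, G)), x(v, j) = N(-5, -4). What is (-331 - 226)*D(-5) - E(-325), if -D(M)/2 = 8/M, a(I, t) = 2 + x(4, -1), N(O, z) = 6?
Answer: 268463/5 ≈ 53693.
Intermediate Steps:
x(v, j) = 6
a(I, t) = 8 (a(I, t) = 2 + 6 = 8)
E(G) = 1400 + 175*G (E(G) = 175*(G + 8) = 175*(8 + G) = 1400 + 175*G)
D(M) = -16/M
(-331 - 226)*D(-5) - E(-325) = (-331 - 226)*(-16/(-5)) - (1400 + 175*(-325)) = -(-8912)*(-1)/5 - (1400 - 56875) = -557*16/5 - 1*(-55475) = -8912/5 + 55475 = 268463/5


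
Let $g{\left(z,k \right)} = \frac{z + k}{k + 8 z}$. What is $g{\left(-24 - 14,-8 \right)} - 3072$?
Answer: $- \frac{479209}{156} \approx -3071.9$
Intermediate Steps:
$g{\left(z,k \right)} = \frac{k + z}{k + 8 z}$
$g{\left(-24 - 14,-8 \right)} - 3072 = \frac{-8 - 38}{-8 + 8 \left(-24 - 14\right)} - 3072 = \frac{-8 - 38}{-8 + 8 \left(-38\right)} - 3072 = \frac{1}{-8 - 304} \left(-46\right) - 3072 = \frac{1}{-312} \left(-46\right) - 3072 = \left(- \frac{1}{312}\right) \left(-46\right) - 3072 = \frac{23}{156} - 3072 = - \frac{479209}{156}$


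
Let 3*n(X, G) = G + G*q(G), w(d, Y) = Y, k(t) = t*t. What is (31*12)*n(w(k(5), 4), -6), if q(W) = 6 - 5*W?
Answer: -27528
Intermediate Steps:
k(t) = t**2
n(X, G) = G/3 + G*(6 - 5*G)/3 (n(X, G) = (G + G*(6 - 5*G))/3 = G/3 + G*(6 - 5*G)/3)
(31*12)*n(w(k(5), 4), -6) = (31*12)*((1/3)*(-6)*(7 - 5*(-6))) = 372*((1/3)*(-6)*(7 + 30)) = 372*((1/3)*(-6)*37) = 372*(-74) = -27528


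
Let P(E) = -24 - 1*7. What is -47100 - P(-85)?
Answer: -47069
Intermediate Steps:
P(E) = -31 (P(E) = -24 - 7 = -31)
-47100 - P(-85) = -47100 - 1*(-31) = -47100 + 31 = -47069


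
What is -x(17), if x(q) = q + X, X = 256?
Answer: -273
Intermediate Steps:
x(q) = 256 + q (x(q) = q + 256 = 256 + q)
-x(17) = -(256 + 17) = -1*273 = -273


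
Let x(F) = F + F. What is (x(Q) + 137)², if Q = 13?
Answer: 26569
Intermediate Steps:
x(F) = 2*F
(x(Q) + 137)² = (2*13 + 137)² = (26 + 137)² = 163² = 26569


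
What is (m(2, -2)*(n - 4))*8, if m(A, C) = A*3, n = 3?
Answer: -48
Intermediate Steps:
m(A, C) = 3*A
(m(2, -2)*(n - 4))*8 = ((3*2)*(3 - 4))*8 = (6*(-1))*8 = -6*8 = -48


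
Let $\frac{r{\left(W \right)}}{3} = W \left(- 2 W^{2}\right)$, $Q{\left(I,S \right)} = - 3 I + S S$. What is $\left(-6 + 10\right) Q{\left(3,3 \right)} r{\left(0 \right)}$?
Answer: $0$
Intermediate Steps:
$Q{\left(I,S \right)} = S^{2} - 3 I$ ($Q{\left(I,S \right)} = - 3 I + S^{2} = S^{2} - 3 I$)
$r{\left(W \right)} = - 6 W^{3}$ ($r{\left(W \right)} = 3 W \left(- 2 W^{2}\right) = 3 \left(- 2 W^{3}\right) = - 6 W^{3}$)
$\left(-6 + 10\right) Q{\left(3,3 \right)} r{\left(0 \right)} = \left(-6 + 10\right) \left(3^{2} - 9\right) \left(- 6 \cdot 0^{3}\right) = 4 \left(9 - 9\right) \left(\left(-6\right) 0\right) = 4 \cdot 0 \cdot 0 = 4 \cdot 0 = 0$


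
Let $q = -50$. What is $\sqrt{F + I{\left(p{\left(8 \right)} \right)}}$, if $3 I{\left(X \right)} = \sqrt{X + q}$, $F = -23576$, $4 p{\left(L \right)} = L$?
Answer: $\frac{2 \sqrt{-53046 + 3 i \sqrt{3}}}{3} \approx 0.0075203 + 153.54 i$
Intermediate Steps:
$p{\left(L \right)} = \frac{L}{4}$
$I{\left(X \right)} = \frac{\sqrt{-50 + X}}{3}$ ($I{\left(X \right)} = \frac{\sqrt{X - 50}}{3} = \frac{\sqrt{-50 + X}}{3}$)
$\sqrt{F + I{\left(p{\left(8 \right)} \right)}} = \sqrt{-23576 + \frac{\sqrt{-50 + \frac{1}{4} \cdot 8}}{3}} = \sqrt{-23576 + \frac{\sqrt{-50 + 2}}{3}} = \sqrt{-23576 + \frac{\sqrt{-48}}{3}} = \sqrt{-23576 + \frac{4 i \sqrt{3}}{3}}$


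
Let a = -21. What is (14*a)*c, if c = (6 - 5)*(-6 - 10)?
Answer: 4704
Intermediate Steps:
c = -16 (c = 1*(-16) = -16)
(14*a)*c = (14*(-21))*(-16) = -294*(-16) = 4704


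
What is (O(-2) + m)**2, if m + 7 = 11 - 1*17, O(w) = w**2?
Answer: 81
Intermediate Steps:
m = -13 (m = -7 + (11 - 1*17) = -7 + (11 - 17) = -7 - 6 = -13)
(O(-2) + m)**2 = ((-2)**2 - 13)**2 = (4 - 13)**2 = (-9)**2 = 81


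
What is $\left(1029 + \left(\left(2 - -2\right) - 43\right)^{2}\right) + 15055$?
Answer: $17605$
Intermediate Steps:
$\left(1029 + \left(\left(2 - -2\right) - 43\right)^{2}\right) + 15055 = \left(1029 + \left(\left(2 + 2\right) - 43\right)^{2}\right) + 15055 = \left(1029 + \left(4 - 43\right)^{2}\right) + 15055 = \left(1029 + \left(-39\right)^{2}\right) + 15055 = \left(1029 + 1521\right) + 15055 = 2550 + 15055 = 17605$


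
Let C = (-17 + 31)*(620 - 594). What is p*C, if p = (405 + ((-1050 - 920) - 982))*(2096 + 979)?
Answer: -2850857100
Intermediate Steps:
p = -7832025 (p = (405 + (-1970 - 982))*3075 = (405 - 2952)*3075 = -2547*3075 = -7832025)
C = 364 (C = 14*26 = 364)
p*C = -7832025*364 = -2850857100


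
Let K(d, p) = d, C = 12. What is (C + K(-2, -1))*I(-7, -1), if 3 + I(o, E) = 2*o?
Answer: -170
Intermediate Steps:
I(o, E) = -3 + 2*o
(C + K(-2, -1))*I(-7, -1) = (12 - 2)*(-3 + 2*(-7)) = 10*(-3 - 14) = 10*(-17) = -170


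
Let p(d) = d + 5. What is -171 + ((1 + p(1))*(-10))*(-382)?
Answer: 26569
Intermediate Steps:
p(d) = 5 + d
-171 + ((1 + p(1))*(-10))*(-382) = -171 + ((1 + (5 + 1))*(-10))*(-382) = -171 + ((1 + 6)*(-10))*(-382) = -171 + (7*(-10))*(-382) = -171 - 70*(-382) = -171 + 26740 = 26569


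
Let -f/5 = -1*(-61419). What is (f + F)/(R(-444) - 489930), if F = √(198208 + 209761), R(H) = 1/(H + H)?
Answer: 272700360/435057841 - 888*√407969/435057841 ≈ 0.62551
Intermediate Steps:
f = -307095 (f = -(-5)*(-61419) = -5*61419 = -307095)
R(H) = 1/(2*H)
F = √407969 ≈ 638.72
(f + F)/(R(-444) - 489930) = (-307095 + √407969)/((½)/(-444) - 489930) = (-307095 + √407969)/((½)*(-1/444) - 489930) = (-307095 + √407969)/(-1/888 - 489930) = (-307095 + √407969)/(-435057841/888) = (-307095 + √407969)*(-888/435057841) = 272700360/435057841 - 888*√407969/435057841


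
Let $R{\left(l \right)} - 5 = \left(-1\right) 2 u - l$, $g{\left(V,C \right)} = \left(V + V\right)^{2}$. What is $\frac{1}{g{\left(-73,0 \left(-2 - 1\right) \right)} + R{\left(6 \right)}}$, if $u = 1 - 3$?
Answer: $\frac{1}{21319} \approx 4.6907 \cdot 10^{-5}$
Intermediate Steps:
$u = -2$ ($u = 1 - 3 = -2$)
$g{\left(V,C \right)} = 4 V^{2}$ ($g{\left(V,C \right)} = \left(2 V\right)^{2} = 4 V^{2}$)
$R{\left(l \right)} = 9 - l$ ($R{\left(l \right)} = 5 - \left(l - \left(-1\right) 2 \left(-2\right)\right) = 5 - \left(-4 + l\right) = 9 - l$)
$\frac{1}{g{\left(-73,0 \left(-2 - 1\right) \right)} + R{\left(6 \right)}} = \frac{1}{4 \left(-73\right)^{2} + \left(9 - 6\right)} = \frac{1}{4 \cdot 5329 + \left(9 - 6\right)} = \frac{1}{21316 + 3} = \frac{1}{21319}$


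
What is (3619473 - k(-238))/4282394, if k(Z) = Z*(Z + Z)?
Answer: 3506185/4282394 ≈ 0.81874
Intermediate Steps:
k(Z) = 2*Z² (k(Z) = Z*(2*Z) = 2*Z²)
(3619473 - k(-238))/4282394 = (3619473 - 2*(-238)²)/4282394 = (3619473 - 2*56644)*(1/4282394) = (3619473 - 1*113288)*(1/4282394) = (3619473 - 113288)*(1/4282394) = 3506185*(1/4282394) = 3506185/4282394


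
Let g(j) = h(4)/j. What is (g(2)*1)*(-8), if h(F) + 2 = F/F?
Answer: 4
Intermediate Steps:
h(F) = -1 (h(F) = -2 + F/F = -2 + 1 = -1)
g(j) = -1/j
(g(2)*1)*(-8) = (-1/2*1)*(-8) = (-1*½*1)*(-8) = -½*1*(-8) = -½*(-8) = 4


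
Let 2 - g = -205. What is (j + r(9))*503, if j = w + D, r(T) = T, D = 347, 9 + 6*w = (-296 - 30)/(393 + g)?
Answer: 320882311/1800 ≈ 1.7827e+5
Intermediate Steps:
g = 207 (g = 2 - 1*(-205) = 2 + 205 = 207)
w = -2863/1800 (w = -3/2 + ((-296 - 30)/(393 + 207))/6 = -3/2 + (-326/600)/6 = -3/2 + (-326*1/600)/6 = -3/2 + (⅙)*(-163/300) = -3/2 - 163/1800 = -2863/1800 ≈ -1.5906)
j = 621737/1800 (j = -2863/1800 + 347 = 621737/1800 ≈ 345.41)
(j + r(9))*503 = (621737/1800 + 9)*503 = (637937/1800)*503 = 320882311/1800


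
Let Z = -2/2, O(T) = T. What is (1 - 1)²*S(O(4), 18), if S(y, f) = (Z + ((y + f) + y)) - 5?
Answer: 0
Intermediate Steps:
Z = -1 (Z = -2*½ = -1)
S(y, f) = -6 + f + 2*y (S(y, f) = (-1 + ((y + f) + y)) - 5 = (-1 + ((f + y) + y)) - 5 = (-1 + (f + 2*y)) - 5 = (-1 + f + 2*y) - 5 = -6 + f + 2*y)
(1 - 1)²*S(O(4), 18) = (1 - 1)²*(-6 + 18 + 2*4) = 0²*(-6 + 18 + 8) = 0*20 = 0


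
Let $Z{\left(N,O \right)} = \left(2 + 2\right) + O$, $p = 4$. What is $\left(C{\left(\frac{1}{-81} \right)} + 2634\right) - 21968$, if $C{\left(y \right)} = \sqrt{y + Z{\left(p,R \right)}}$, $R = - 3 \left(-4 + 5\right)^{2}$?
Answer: $-19334 + \frac{4 \sqrt{5}}{9} \approx -19333.0$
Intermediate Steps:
$R = -3$ ($R = - 3 \cdot 1^{2} = \left(-3\right) 1 = -3$)
$Z{\left(N,O \right)} = 4 + O$
$C{\left(y \right)} = \sqrt{1 + y}$ ($C{\left(y \right)} = \sqrt{y + \left(4 - 3\right)} = \sqrt{y + 1} = \sqrt{1 + y}$)
$\left(C{\left(\frac{1}{-81} \right)} + 2634\right) - 21968 = \left(\sqrt{1 + \frac{1}{-81}} + 2634\right) - 21968 = \left(\sqrt{1 - \frac{1}{81}} + 2634\right) - 21968 = \left(\sqrt{\frac{80}{81}} + 2634\right) - 21968 = \left(\frac{4 \sqrt{5}}{9} + 2634\right) - 21968 = \left(2634 + \frac{4 \sqrt{5}}{9}\right) - 21968 = -19334 + \frac{4 \sqrt{5}}{9}$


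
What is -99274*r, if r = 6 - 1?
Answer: -496370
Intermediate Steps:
r = 5
-99274*r = -99274*5 = -496370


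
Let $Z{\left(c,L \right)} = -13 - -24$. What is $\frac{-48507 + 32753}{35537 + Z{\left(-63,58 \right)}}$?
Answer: $- \frac{7877}{17774} \approx -0.44318$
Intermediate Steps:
$Z{\left(c,L \right)} = 11$ ($Z{\left(c,L \right)} = -13 + 24 = 11$)
$\frac{-48507 + 32753}{35537 + Z{\left(-63,58 \right)}} = \frac{-48507 + 32753}{35537 + 11} = - \frac{15754}{35548} = \left(-15754\right) \frac{1}{35548} = - \frac{7877}{17774}$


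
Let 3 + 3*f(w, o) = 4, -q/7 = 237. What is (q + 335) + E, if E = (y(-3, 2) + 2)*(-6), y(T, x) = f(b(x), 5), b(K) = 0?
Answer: -1338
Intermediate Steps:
q = -1659 (q = -7*237 = -1659)
f(w, o) = ⅓ (f(w, o) = -1 + (⅓)*4 = -1 + 4/3 = ⅓)
y(T, x) = ⅓
E = -14 (E = (⅓ + 2)*(-6) = (7/3)*(-6) = -14)
(q + 335) + E = (-1659 + 335) - 14 = -1324 - 14 = -1338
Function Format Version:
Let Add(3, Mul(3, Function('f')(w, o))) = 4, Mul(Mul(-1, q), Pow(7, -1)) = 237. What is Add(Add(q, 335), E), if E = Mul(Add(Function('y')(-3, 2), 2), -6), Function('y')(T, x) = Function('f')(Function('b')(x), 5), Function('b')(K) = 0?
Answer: -1338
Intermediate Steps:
q = -1659 (q = Mul(-7, 237) = -1659)
Function('f')(w, o) = Rational(1, 3) (Function('f')(w, o) = Add(-1, Mul(Rational(1, 3), 4)) = Add(-1, Rational(4, 3)) = Rational(1, 3))
Function('y')(T, x) = Rational(1, 3)
E = -14 (E = Mul(Add(Rational(1, 3), 2), -6) = Mul(Rational(7, 3), -6) = -14)
Add(Add(q, 335), E) = Add(Add(-1659, 335), -14) = Add(-1324, -14) = -1338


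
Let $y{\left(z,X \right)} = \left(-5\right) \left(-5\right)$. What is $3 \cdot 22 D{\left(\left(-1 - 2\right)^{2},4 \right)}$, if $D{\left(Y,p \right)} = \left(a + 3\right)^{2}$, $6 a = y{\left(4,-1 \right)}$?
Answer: $\frac{20339}{6} \approx 3389.8$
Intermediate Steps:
$y{\left(z,X \right)} = 25$
$a = \frac{25}{6}$ ($a = \frac{1}{6} \cdot 25 = \frac{25}{6} \approx 4.1667$)
$D{\left(Y,p \right)} = \frac{1849}{36}$ ($D{\left(Y,p \right)} = \left(\frac{25}{6} + 3\right)^{2} = \left(\frac{43}{6}\right)^{2} = \frac{1849}{36}$)
$3 \cdot 22 D{\left(\left(-1 - 2\right)^{2},4 \right)} = 3 \cdot 22 \cdot \frac{1849}{36} = 66 \cdot \frac{1849}{36} = \frac{20339}{6}$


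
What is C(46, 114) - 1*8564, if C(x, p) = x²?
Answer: -6448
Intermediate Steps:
C(46, 114) - 1*8564 = 46² - 1*8564 = 2116 - 8564 = -6448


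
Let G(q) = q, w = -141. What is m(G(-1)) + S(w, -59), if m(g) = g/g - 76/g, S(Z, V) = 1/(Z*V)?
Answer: 640564/8319 ≈ 77.000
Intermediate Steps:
S(Z, V) = 1/(V*Z)
m(g) = 1 - 76/g
m(G(-1)) + S(w, -59) = (-76 - 1)/(-1) + 1/(-59*(-141)) = -1*(-77) - 1/59*(-1/141) = 77 + 1/8319 = 640564/8319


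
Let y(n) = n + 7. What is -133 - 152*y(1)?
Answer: -1349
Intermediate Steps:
y(n) = 7 + n
-133 - 152*y(1) = -133 - 152*(7 + 1) = -133 - 152*8 = -133 - 1216 = -1349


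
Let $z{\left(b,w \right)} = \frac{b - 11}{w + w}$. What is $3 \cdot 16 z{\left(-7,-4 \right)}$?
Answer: $108$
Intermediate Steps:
$z{\left(b,w \right)} = \frac{-11 + b}{2 w}$
$3 \cdot 16 z{\left(-7,-4 \right)} = 3 \cdot 16 \frac{-11 - 7}{2 \left(-4\right)} = 48 \cdot \frac{1}{2} \left(- \frac{1}{4}\right) \left(-18\right) = 48 \cdot \frac{9}{4} = 108$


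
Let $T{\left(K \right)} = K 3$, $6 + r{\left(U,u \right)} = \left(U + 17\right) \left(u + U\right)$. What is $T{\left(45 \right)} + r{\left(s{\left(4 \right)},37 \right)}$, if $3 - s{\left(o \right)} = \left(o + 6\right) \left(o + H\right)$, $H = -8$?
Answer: $4929$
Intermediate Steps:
$s{\left(o \right)} = 3 - \left(-8 + o\right) \left(6 + o\right)$ ($s{\left(o \right)} = 3 - \left(o + 6\right) \left(o - 8\right) = 3 - \left(6 + o\right) \left(-8 + o\right) = 3 - \left(-8 + o\right) \left(6 + o\right)$)
$r{\left(U,u \right)} = -6 + \left(17 + U\right) \left(U + u\right)$ ($r{\left(U,u \right)} = -6 + \left(U + 17\right) \left(u + U\right) = -6 + \left(17 + U\right) \left(U + u\right)$)
$T{\left(K \right)} = 3 K$
$T{\left(45 \right)} + r{\left(s{\left(4 \right)},37 \right)} = 3 \cdot 45 + \left(-6 + \left(51 - 4^{2} + 2 \cdot 4\right)^{2} + 17 \left(51 - 4^{2} + 2 \cdot 4\right) + 17 \cdot 37 + \left(51 - 4^{2} + 2 \cdot 4\right) 37\right) = 135 + \left(-6 + \left(51 - 16 + 8\right)^{2} + 17 \left(51 - 16 + 8\right) + 629 + \left(51 - 16 + 8\right) 37\right) = 135 + \left(-6 + 43^{2} + 17 \cdot 43 + 629 + 43 \cdot 37\right) = 135 + \left(-6 + 1849 + 731 + 629 + 1591\right) = 135 + 4794 = 4929$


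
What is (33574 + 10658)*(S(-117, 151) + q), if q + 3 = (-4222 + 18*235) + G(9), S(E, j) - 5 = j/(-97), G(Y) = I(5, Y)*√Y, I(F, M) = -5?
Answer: -290016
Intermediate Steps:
G(Y) = -5*√Y
S(E, j) = 5 - j/97 (S(E, j) = 5 + j/(-97) = 5 + j*(-1/97) = 5 - j/97)
q = -10 (q = -3 + ((-4222 + 18*235) - 5*√9) = -3 + ((-4222 + 4230) - 5*3) = -3 + (8 - 15) = -3 - 7 = -10)
(33574 + 10658)*(S(-117, 151) + q) = (33574 + 10658)*((5 - 1/97*151) - 10) = 44232*((5 - 151/97) - 10) = 44232*(334/97 - 10) = 44232*(-636/97) = -290016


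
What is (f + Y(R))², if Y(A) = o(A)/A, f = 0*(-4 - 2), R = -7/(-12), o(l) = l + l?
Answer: 4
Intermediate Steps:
o(l) = 2*l
R = 7/12 (R = -7*(-1/12) = 7/12 ≈ 0.58333)
f = 0 (f = 0*(-6) = 0)
Y(A) = 2 (Y(A) = (2*A)/A = 2)
(f + Y(R))² = (0 + 2)² = 2² = 4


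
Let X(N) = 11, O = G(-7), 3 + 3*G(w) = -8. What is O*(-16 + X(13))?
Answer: 55/3 ≈ 18.333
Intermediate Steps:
G(w) = -11/3 (G(w) = -1 + (⅓)*(-8) = -1 - 8/3 = -11/3)
O = -11/3 ≈ -3.6667
O*(-16 + X(13)) = -11*(-16 + 11)/3 = -11/3*(-5) = 55/3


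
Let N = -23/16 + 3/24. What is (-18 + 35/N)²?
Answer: 17956/9 ≈ 1995.1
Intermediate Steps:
N = -21/16 (N = -23*1/16 + 3*(1/24) = -23/16 + ⅛ = -21/16 ≈ -1.3125)
(-18 + 35/N)² = (-18 + 35/(-21/16))² = (-18 + 35*(-16/21))² = (-18 - 80/3)² = (-134/3)² = 17956/9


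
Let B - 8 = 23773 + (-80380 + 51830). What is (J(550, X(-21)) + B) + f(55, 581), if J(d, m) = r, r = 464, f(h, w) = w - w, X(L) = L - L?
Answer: -4305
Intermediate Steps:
X(L) = 0
f(h, w) = 0
B = -4769 (B = 8 + (23773 + (-80380 + 51830)) = 8 + (23773 - 28550) = 8 - 4777 = -4769)
J(d, m) = 464
(J(550, X(-21)) + B) + f(55, 581) = (464 - 4769) + 0 = -4305 + 0 = -4305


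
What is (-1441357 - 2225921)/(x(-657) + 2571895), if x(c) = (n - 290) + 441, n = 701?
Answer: -3667278/2572747 ≈ -1.4254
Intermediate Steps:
x(c) = 852 (x(c) = (701 - 290) + 441 = 411 + 441 = 852)
(-1441357 - 2225921)/(x(-657) + 2571895) = (-1441357 - 2225921)/(852 + 2571895) = -3667278/2572747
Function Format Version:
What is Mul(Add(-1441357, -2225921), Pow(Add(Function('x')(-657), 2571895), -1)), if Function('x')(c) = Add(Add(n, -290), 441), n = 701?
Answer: Rational(-3667278, 2572747) ≈ -1.4254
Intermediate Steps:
Function('x')(c) = 852 (Function('x')(c) = Add(Add(701, -290), 441) = Add(411, 441) = 852)
Mul(Add(-1441357, -2225921), Pow(Add(Function('x')(-657), 2571895), -1)) = Mul(Add(-1441357, -2225921), Pow(Add(852, 2571895), -1)) = Mul(-3667278, Pow(2572747, -1)) = Mul(-3667278, Rational(1, 2572747)) = Rational(-3667278, 2572747)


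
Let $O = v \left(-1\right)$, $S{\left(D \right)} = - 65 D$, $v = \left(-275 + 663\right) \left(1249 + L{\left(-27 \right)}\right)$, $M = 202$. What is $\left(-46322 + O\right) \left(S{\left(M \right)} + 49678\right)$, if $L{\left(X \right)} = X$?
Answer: $-19021698984$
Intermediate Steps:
$v = 474136$ ($v = \left(-275 + 663\right) \left(1249 - 27\right) = 388 \cdot 1222 = 474136$)
$O = -474136$ ($O = 474136 \left(-1\right) = -474136$)
$\left(-46322 + O\right) \left(S{\left(M \right)} + 49678\right) = \left(-46322 - 474136\right) \left(\left(-65\right) 202 + 49678\right) = - 520458 \left(-13130 + 49678\right) = \left(-520458\right) 36548 = -19021698984$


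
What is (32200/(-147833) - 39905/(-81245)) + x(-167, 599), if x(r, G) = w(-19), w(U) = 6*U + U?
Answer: -45546824584/343162631 ≈ -132.73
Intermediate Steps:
w(U) = 7*U
x(r, G) = -133 (x(r, G) = 7*(-19) = -133)
(32200/(-147833) - 39905/(-81245)) + x(-167, 599) = (32200/(-147833) - 39905/(-81245)) - 133 = (32200*(-1/147833) - 39905*(-1/81245)) - 133 = (-4600/21119 + 7981/16249) - 133 = 93805339/343162631 - 133 = -45546824584/343162631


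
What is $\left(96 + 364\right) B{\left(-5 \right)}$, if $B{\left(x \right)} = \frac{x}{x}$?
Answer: $460$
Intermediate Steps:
$B{\left(x \right)} = 1$
$\left(96 + 364\right) B{\left(-5 \right)} = \left(96 + 364\right) 1 = 460 \cdot 1 = 460$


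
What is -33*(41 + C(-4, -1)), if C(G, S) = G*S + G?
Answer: -1353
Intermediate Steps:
C(G, S) = G + G*S
-33*(41 + C(-4, -1)) = -33*(41 - 4*(1 - 1)) = -33*(41 - 4*0) = -33*(41 + 0) = -33*41 = -1353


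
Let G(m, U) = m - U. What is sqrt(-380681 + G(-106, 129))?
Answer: 6*I*sqrt(10581) ≈ 617.18*I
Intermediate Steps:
sqrt(-380681 + G(-106, 129)) = sqrt(-380681 + (-106 - 1*129)) = sqrt(-380681 + (-106 - 129)) = sqrt(-380681 - 235) = sqrt(-380916) = 6*I*sqrt(10581)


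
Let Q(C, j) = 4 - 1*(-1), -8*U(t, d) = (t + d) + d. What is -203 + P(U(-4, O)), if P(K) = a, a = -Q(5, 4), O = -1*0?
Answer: -208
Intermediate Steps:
O = 0
U(t, d) = -d/4 - t/8 (U(t, d) = -((t + d) + d)/8 = -((d + t) + d)/8 = -(t + 2*d)/8 = -d/4 - t/8)
Q(C, j) = 5 (Q(C, j) = 4 + 1 = 5)
a = -5 (a = -1*5 = -5)
P(K) = -5
-203 + P(U(-4, O)) = -203 - 5 = -208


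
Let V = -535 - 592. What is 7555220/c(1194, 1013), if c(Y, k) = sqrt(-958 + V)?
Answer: -1511044*I*sqrt(2085)/417 ≈ -1.6546e+5*I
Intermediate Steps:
V = -1127
c(Y, k) = I*sqrt(2085) (c(Y, k) = sqrt(-958 - 1127) = sqrt(-2085) = I*sqrt(2085))
7555220/c(1194, 1013) = 7555220/((I*sqrt(2085))) = 7555220*(-I*sqrt(2085)/2085) = -1511044*I*sqrt(2085)/417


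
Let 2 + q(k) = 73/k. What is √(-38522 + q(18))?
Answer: I*√1386718/6 ≈ 196.26*I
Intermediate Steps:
q(k) = -2 + 73/k
√(-38522 + q(18)) = √(-38522 + (-2 + 73/18)) = √(-38522 + 37/18) = √(-693359/18) = I*√1386718/6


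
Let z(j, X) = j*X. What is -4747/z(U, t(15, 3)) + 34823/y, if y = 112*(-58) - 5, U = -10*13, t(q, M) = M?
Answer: 5759759/845130 ≈ 6.8152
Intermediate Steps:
U = -130
y = -6501 (y = -6496 - 5 = -6501)
z(j, X) = X*j
-4747/z(U, t(15, 3)) + 34823/y = -4747/(3*(-130)) + 34823/(-6501) = -4747/(-390) + 34823*(-1/6501) = -4747*(-1/390) - 34823/6501 = 4747/390 - 34823/6501 = 5759759/845130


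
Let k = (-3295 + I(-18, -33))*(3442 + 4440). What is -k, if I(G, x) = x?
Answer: 26231296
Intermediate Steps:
k = -26231296 (k = (-3295 - 33)*(3442 + 4440) = -3328*7882 = -26231296)
-k = -1*(-26231296) = 26231296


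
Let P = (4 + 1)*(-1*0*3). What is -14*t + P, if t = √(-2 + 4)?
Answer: -14*√2 ≈ -19.799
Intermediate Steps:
P = 0 (P = 5*(0*3) = 5*0 = 0)
t = √2 ≈ 1.4142
-14*t + P = -14*√2 + 0 = -14*√2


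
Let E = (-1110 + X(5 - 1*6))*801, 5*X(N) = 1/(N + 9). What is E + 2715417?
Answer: 73053081/40 ≈ 1.8263e+6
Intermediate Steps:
X(N) = 1/(5*(9 + N)) (X(N) = 1/(5*(N + 9)) = 1/(5*(9 + N)))
E = -35563599/40 (E = (-1110 + 1/(5*(9 + (5 - 1*6))))*801 = (-1110 + 1/(5*(9 + (5 - 6))))*801 = (-1110 + 1/(5*(9 - 1)))*801 = (-1110 + (⅕)/8)*801 = (-1110 + (⅕)*(⅛))*801 = (-1110 + 1/40)*801 = -44399/40*801 = -35563599/40 ≈ -8.8909e+5)
E + 2715417 = -35563599/40 + 2715417 = 73053081/40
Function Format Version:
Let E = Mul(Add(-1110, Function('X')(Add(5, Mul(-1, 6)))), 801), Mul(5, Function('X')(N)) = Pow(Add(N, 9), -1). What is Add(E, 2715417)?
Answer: Rational(73053081, 40) ≈ 1.8263e+6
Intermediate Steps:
Function('X')(N) = Mul(Rational(1, 5), Pow(Add(9, N), -1)) (Function('X')(N) = Mul(Rational(1, 5), Pow(Add(N, 9), -1)) = Mul(Rational(1, 5), Pow(Add(9, N), -1)))
E = Rational(-35563599, 40) (E = Mul(Add(-1110, Mul(Rational(1, 5), Pow(Add(9, Add(5, Mul(-1, 6))), -1))), 801) = Mul(Add(-1110, Mul(Rational(1, 5), Pow(Add(9, Add(5, -6)), -1))), 801) = Mul(Add(-1110, Mul(Rational(1, 5), Pow(Add(9, -1), -1))), 801) = Mul(Add(-1110, Mul(Rational(1, 5), Pow(8, -1))), 801) = Mul(Add(-1110, Mul(Rational(1, 5), Rational(1, 8))), 801) = Mul(Add(-1110, Rational(1, 40)), 801) = Mul(Rational(-44399, 40), 801) = Rational(-35563599, 40) ≈ -8.8909e+5)
Add(E, 2715417) = Add(Rational(-35563599, 40), 2715417) = Rational(73053081, 40)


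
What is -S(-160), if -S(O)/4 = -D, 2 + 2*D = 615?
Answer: -1226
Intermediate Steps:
D = 613/2 (D = -1 + (1/2)*615 = -1 + 615/2 = 613/2 ≈ 306.50)
S(O) = 1226 (S(O) = -(-4)*613/2 = -4*(-613/2) = 1226)
-S(-160) = -1*1226 = -1226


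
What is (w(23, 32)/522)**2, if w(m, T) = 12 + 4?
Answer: 64/68121 ≈ 0.00093950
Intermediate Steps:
w(m, T) = 16
(w(23, 32)/522)**2 = (16/522)**2 = (16*(1/522))**2 = (8/261)**2 = 64/68121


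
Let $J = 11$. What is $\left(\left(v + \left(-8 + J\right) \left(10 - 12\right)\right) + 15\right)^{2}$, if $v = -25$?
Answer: $256$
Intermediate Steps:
$\left(\left(v + \left(-8 + J\right) \left(10 - 12\right)\right) + 15\right)^{2} = \left(\left(-25 + \left(-8 + 11\right) \left(10 - 12\right)\right) + 15\right)^{2} = \left(\left(-25 + 3 \left(-2\right)\right) + 15\right)^{2} = \left(\left(-25 - 6\right) + 15\right)^{2} = \left(-31 + 15\right)^{2} = \left(-16\right)^{2} = 256$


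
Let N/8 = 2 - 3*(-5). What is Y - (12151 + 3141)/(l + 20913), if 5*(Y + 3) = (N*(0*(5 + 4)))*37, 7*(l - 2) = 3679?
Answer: -139324/37521 ≈ -3.7132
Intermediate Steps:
l = 3693/7 (l = 2 + (⅐)*3679 = 2 + 3679/7 = 3693/7 ≈ 527.57)
N = 136 (N = 8*(2 - 3*(-5)) = 8*(2 + 15) = 8*17 = 136)
Y = -3 (Y = -3 + ((136*(0*(5 + 4)))*37)/5 = -3 + ((136*(0*9))*37)/5 = -3 + ((136*0)*37)/5 = -3 + (0*37)/5 = -3 + (⅕)*0 = -3 + 0 = -3)
Y - (12151 + 3141)/(l + 20913) = -3 - (12151 + 3141)/(3693/7 + 20913) = -3 - 15292/150084/7 = -3 - 15292*7/150084 = -3 - 1*26761/37521 = -3 - 26761/37521 = -139324/37521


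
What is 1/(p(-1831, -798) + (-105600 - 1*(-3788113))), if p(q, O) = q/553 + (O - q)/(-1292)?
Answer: 714476/2631064221287 ≈ 2.7155e-7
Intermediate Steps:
p(q, O) = -O/1292 + 1845*q/714476 (p(q, O) = q*(1/553) + (O - q)*(-1/1292) = q/553 + (-O/1292 + q/1292) = -O/1292 + 1845*q/714476)
1/(p(-1831, -798) + (-105600 - 1*(-3788113))) = 1/((-1/1292*(-798) + (1845/714476)*(-1831)) + (-105600 - 1*(-3788113))) = 1/((21/34 - 3378195/714476) + (-105600 + 3788113)) = 1/(-2936901/714476 + 3682513) = 1/(2631064221287/714476) = 714476/2631064221287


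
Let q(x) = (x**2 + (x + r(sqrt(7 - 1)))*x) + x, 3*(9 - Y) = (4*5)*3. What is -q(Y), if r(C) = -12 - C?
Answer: -363 - 11*sqrt(6) ≈ -389.94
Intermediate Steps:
Y = -11 (Y = 9 - 4*5*3/3 = 9 - 20*3/3 = 9 - 1/3*60 = 9 - 20 = -11)
q(x) = x + x**2 + x*(-12 + x - sqrt(6)) (q(x) = (x**2 + (x + (-12 - sqrt(7 - 1)))*x) + x = (x**2 + (x + (-12 - sqrt(6)))*x) + x = (x**2 + (-12 + x - sqrt(6))*x) + x = (x**2 + x*(-12 + x - sqrt(6))) + x = x + x**2 + x*(-12 + x - sqrt(6)))
-q(Y) = -(-11)*(-11 - sqrt(6) + 2*(-11)) = -(-11)*(-11 - sqrt(6) - 22) = -(-11)*(-33 - sqrt(6)) = -(363 + 11*sqrt(6)) = -363 - 11*sqrt(6)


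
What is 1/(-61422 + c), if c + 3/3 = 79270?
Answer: 1/17847 ≈ 5.6032e-5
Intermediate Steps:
c = 79269 (c = -1 + 79270 = 79269)
1/(-61422 + c) = 1/(-61422 + 79269) = 1/17847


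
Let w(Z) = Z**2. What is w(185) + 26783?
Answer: 61008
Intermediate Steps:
w(185) + 26783 = 185**2 + 26783 = 34225 + 26783 = 61008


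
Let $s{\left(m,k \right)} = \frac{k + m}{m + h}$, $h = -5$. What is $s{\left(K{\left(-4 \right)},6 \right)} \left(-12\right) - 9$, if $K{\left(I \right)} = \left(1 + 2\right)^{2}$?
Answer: $-54$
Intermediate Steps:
$K{\left(I \right)} = 9$ ($K{\left(I \right)} = 3^{2} = 9$)
$s{\left(m,k \right)} = \frac{k + m}{-5 + m}$ ($s{\left(m,k \right)} = \frac{k + m}{m - 5} = \frac{k + m}{-5 + m}$)
$s{\left(K{\left(-4 \right)},6 \right)} \left(-12\right) - 9 = \frac{6 + 9}{-5 + 9} \left(-12\right) - 9 = \frac{1}{4} \cdot 15 \left(-12\right) - 9 = \frac{15}{4} \left(-12\right) - 9 = -45 - 9 = -54$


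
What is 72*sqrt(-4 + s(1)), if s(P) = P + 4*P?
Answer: 72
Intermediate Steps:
s(P) = 5*P
72*sqrt(-4 + s(1)) = 72*sqrt(-4 + 5*1) = 72*sqrt(-4 + 5) = 72*sqrt(1) = 72*1 = 72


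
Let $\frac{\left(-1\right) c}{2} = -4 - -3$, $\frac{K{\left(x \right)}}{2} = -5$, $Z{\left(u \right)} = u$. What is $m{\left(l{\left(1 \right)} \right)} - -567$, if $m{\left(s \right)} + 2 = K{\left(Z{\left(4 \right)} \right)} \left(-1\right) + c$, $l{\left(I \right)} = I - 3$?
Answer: $577$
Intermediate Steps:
$l{\left(I \right)} = -3 + I$
$K{\left(x \right)} = -10$ ($K{\left(x \right)} = 2 \left(-5\right) = -10$)
$c = 2$ ($c = - 2 \left(-4 - -3\right) = - 2 \left(-4 + 3\right) = \left(-2\right) \left(-1\right) = 2$)
$m{\left(s \right)} = 10$ ($m{\left(s \right)} = -2 + \left(\left(-10\right) \left(-1\right) + 2\right) = -2 + \left(10 + 2\right) = -2 + 12 = 10$)
$m{\left(l{\left(1 \right)} \right)} - -567 = 10 - -567 = 10 + 567 = 577$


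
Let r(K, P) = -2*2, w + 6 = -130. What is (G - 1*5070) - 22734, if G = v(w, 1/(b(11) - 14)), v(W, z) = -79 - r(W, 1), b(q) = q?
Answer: -27879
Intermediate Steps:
w = -136 (w = -6 - 130 = -136)
r(K, P) = -4
v(W, z) = -75 (v(W, z) = -79 - 1*(-4) = -79 + 4 = -75)
G = -75
(G - 1*5070) - 22734 = (-75 - 1*5070) - 22734 = (-75 - 5070) - 22734 = -5145 - 22734 = -27879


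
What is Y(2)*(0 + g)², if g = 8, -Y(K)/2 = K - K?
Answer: 0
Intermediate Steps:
Y(K) = 0 (Y(K) = -2*(K - K) = -2*0 = 0)
Y(2)*(0 + g)² = 0*(0 + 8)² = 0*8² = 0*64 = 0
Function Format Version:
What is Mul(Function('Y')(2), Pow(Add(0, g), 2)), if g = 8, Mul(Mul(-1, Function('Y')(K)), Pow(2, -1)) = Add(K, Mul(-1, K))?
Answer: 0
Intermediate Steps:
Function('Y')(K) = 0 (Function('Y')(K) = Mul(-2, Add(K, Mul(-1, K))) = Mul(-2, 0) = 0)
Mul(Function('Y')(2), Pow(Add(0, g), 2)) = Mul(0, Pow(Add(0, 8), 2)) = Mul(0, Pow(8, 2)) = Mul(0, 64) = 0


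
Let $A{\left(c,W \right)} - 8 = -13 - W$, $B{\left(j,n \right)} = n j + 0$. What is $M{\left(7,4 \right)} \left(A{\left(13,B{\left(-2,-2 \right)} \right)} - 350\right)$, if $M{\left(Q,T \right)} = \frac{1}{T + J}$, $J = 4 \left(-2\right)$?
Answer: $\frac{359}{4} \approx 89.75$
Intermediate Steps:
$J = -8$
$B{\left(j,n \right)} = j n$ ($B{\left(j,n \right)} = j n + 0 = j n$)
$A{\left(c,W \right)} = -5 - W$ ($A{\left(c,W \right)} = 8 - \left(13 + W\right) = -5 - W$)
$M{\left(Q,T \right)} = \frac{1}{-8 + T}$ ($M{\left(Q,T \right)} = \frac{1}{T - 8} = \frac{1}{-8 + T}$)
$M{\left(7,4 \right)} \left(A{\left(13,B{\left(-2,-2 \right)} \right)} - 350\right) = \frac{\left(-5 - \left(-2\right) \left(-2\right)\right) - 350}{-8 + 4} = \frac{\left(-5 - 4\right) - 350}{-4} = - \frac{\left(-5 - 4\right) - 350}{4} = - \frac{-9 - 350}{4} = \left(- \frac{1}{4}\right) \left(-359\right) = \frac{359}{4}$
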